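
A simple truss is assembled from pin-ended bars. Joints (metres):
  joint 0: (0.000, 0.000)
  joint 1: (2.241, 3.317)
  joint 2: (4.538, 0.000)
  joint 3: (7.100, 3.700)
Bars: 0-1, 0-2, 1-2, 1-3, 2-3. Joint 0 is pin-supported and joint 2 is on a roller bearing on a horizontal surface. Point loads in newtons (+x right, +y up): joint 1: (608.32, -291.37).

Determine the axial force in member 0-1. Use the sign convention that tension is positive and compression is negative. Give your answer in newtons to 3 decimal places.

N=4 nodes, M=5 members, R=3 reactions → 2N=8, M+R=8
member 0 (0-1): L=4.0031, (cx,cy)=(0.5598,0.8286)
member 1 (0-2): L=4.5380, (cx,cy)=(1.0000,0.0000)
member 2 (1-2): L=4.0347, (cx,cy)=(0.5693,-0.8221)
member 3 (1-3): L=4.8741, (cx,cy)=(0.9969,0.0786)
member 4 (2-3): L=4.5004, (cx,cy)=(0.5693,0.8221)
solve A·x = −loads:
  F[0-1] = +358.6252 N (tension)
  F[0-2] = +407.5543 N (tension)
  F[1-2] = -715.8703 N (compression)
  F[1-3] = -0.0000 N (compression)
  F[2-3] = +0.0000 N (tension)
  Rx@0 = -608.3200 N
  Ry@0 = -297.1619 N
  Ry@2 = +588.5319 N

358.625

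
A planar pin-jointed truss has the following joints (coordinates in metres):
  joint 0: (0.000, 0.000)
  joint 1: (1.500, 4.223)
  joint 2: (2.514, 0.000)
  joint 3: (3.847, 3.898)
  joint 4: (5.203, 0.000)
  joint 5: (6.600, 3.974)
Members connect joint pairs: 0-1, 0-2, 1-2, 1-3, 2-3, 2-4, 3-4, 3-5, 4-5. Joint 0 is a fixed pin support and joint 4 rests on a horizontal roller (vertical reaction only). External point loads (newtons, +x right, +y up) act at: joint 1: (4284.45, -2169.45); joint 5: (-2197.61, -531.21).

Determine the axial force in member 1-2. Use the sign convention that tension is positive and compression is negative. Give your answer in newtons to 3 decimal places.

-2120.447

N=6 nodes, M=9 members, R=3 reactions → 2N=12, M+R=12
member 0 (0-1): L=4.4815, (cx,cy)=(0.3347,0.9423)
member 1 (0-2): L=2.5140, (cx,cy)=(1.0000,0.0000)
member 2 (1-2): L=4.3430, (cx,cy)=(0.2335,-0.9724)
member 3 (1-3): L=2.3694, (cx,cy)=(0.9905,-0.1372)
member 4 (2-3): L=4.1196, (cx,cy)=(0.3236,0.9462)
member 5 (2-4): L=2.6890, (cx,cy)=(1.0000,0.0000)
member 6 (3-4): L=4.1271, (cx,cy)=(0.3286,-0.9445)
member 7 (3-5): L=2.7540, (cx,cy)=(0.9996,0.0276)
member 8 (4-5): L=4.2124, (cx,cy)=(0.3316,0.9434)
solve A·x = −loads:
  F[0-1] = +421.9051 N (tension)
  F[0-2] = +1945.6240 N (tension)
  F[1-2] = -2120.4473 N (compression)
  F[1-3] = -3682.9684 N (compression)
  F[2-3] = +2179.0700 N (tension)
  F[2-4] = +745.4585 N (tension)
  F[3-4] = -2777.2598 N (compression)
  F[3-5] = -2031.3506 N (compression)
  F[4-5] = -503.6574 N (compression)
  Rx@0 = -2086.8400 N
  Ry@0 = -397.5701 N
  Ry@4 = +3098.2301 N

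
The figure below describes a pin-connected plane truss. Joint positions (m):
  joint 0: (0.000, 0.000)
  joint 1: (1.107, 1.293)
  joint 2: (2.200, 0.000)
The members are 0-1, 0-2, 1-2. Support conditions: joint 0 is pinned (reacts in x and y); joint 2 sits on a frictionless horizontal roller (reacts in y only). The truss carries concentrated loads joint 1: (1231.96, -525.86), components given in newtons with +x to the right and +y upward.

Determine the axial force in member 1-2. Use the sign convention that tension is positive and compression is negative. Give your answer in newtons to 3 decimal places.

-1294.566

N=3 nodes, M=3 members, R=3 reactions → 2N=6, M+R=6
member 0 (0-1): L=1.7021, (cx,cy)=(0.6504,0.7596)
member 1 (0-2): L=2.2000, (cx,cy)=(1.0000,0.0000)
member 2 (1-2): L=1.6931, (cx,cy)=(0.6456,-0.7637)
solve A·x = −loads:
  F[0-1] = +609.2438 N (tension)
  F[0-2] = +835.7348 N (tension)
  F[1-2] = -1294.5658 N (compression)
  Rx@0 = -1231.9600 N
  Ry@0 = -462.7997 N
  Ry@2 = +988.6597 N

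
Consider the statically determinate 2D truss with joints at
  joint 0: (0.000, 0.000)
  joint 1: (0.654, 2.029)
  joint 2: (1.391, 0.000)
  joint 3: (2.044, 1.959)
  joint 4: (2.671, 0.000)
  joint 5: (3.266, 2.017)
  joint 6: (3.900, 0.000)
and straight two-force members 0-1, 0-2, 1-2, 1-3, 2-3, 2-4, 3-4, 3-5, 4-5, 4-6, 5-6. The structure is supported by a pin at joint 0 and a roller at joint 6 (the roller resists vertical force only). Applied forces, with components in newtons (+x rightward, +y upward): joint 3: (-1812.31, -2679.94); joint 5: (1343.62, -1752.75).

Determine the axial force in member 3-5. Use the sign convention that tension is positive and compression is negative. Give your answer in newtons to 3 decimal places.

N=7 nodes, M=11 members, R=3 reactions → 2N=14, M+R=14
member 0 (0-1): L=2.1318, (cx,cy)=(0.3068,0.9518)
member 1 (0-2): L=1.3910, (cx,cy)=(1.0000,0.0000)
member 2 (1-2): L=2.1587, (cx,cy)=(0.3414,-0.9399)
member 3 (1-3): L=1.3918, (cx,cy)=(0.9987,-0.0503)
member 4 (2-3): L=2.0650, (cx,cy)=(0.3162,0.9487)
member 5 (2-4): L=1.2800, (cx,cy)=(1.0000,0.0000)
member 6 (3-4): L=2.0569, (cx,cy)=(0.3048,-0.9524)
member 7 (3-5): L=1.2234, (cx,cy)=(0.9989,0.0474)
member 8 (4-5): L=2.1029, (cx,cy)=(0.2829,0.9591)
member 9 (4-6): L=1.2290, (cx,cy)=(1.0000,0.0000)
member 10 (5-6): L=2.1143, (cx,cy)=(0.2999,-0.9540)
solve A·x = −loads:
  F[0-1] = -1865.7217 N (compression)
  F[0-2] = +103.6826 N (tension)
  F[1-2] = +1955.7138 N (tension)
  F[1-3] = -1241.6410 N (compression)
  F[2-3] = -1937.6381 N (compression)
  F[2-4] = +1384.1145 N (tension)
  F[3-4] = -937.1494 N (compression)
  F[3-5] = +245.4515 N (tension)
  F[4-5] = +930.5729 N (tension)
  F[4-6] = +835.1495 N (tension)
  F[5-6] = -2785.0990 N (compression)
  Rx@0 = +468.6900 N
  Ry@0 = +1775.7554 N
  Ry@6 = +2656.9346 N

245.452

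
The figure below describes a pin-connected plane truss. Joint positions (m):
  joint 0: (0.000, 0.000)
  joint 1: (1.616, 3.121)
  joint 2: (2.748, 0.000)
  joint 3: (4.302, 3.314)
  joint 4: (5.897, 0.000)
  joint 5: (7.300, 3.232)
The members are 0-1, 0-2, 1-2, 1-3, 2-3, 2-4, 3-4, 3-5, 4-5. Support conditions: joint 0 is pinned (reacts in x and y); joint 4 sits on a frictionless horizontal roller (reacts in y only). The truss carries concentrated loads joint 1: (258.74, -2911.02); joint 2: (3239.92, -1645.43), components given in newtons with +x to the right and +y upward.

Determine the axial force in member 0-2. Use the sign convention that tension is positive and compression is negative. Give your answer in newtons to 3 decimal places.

N=6 nodes, M=9 members, R=3 reactions → 2N=12, M+R=12
member 0 (0-1): L=3.5146, (cx,cy)=(0.4598,0.8880)
member 1 (0-2): L=2.7480, (cx,cy)=(1.0000,0.0000)
member 2 (1-2): L=3.3199, (cx,cy)=(0.3410,-0.9401)
member 3 (1-3): L=2.6929, (cx,cy)=(0.9974,0.0717)
member 4 (2-3): L=3.6603, (cx,cy)=(0.4246,0.9054)
member 5 (2-4): L=3.1490, (cx,cy)=(1.0000,0.0000)
member 6 (3-4): L=3.6779, (cx,cy)=(0.4337,-0.9011)
member 7 (3-5): L=2.9991, (cx,cy)=(0.9996,-0.0273)
member 8 (4-5): L=3.5234, (cx,cy)=(0.3982,0.9173)
solve A·x = −loads:
  F[0-1] = -3215.0267 N (compression)
  F[0-2] = +4976.9362 N (tension)
  F[1-2] = -187.4601 N (compression)
  F[1-3] = -1677.4117 N (compression)
  F[2-3] = +2011.9911 N (tension)
  F[2-4] = +818.8874 N (tension)
  F[3-4] = -1888.2443 N (compression)
  F[3-5] = -0.0000 N (compression)
  F[4-5] = +0.0000 N (tension)
  Rx@0 = -3498.6600 N
  Ry@0 = +2855.0124 N
  Ry@4 = +1701.4376 N

4976.936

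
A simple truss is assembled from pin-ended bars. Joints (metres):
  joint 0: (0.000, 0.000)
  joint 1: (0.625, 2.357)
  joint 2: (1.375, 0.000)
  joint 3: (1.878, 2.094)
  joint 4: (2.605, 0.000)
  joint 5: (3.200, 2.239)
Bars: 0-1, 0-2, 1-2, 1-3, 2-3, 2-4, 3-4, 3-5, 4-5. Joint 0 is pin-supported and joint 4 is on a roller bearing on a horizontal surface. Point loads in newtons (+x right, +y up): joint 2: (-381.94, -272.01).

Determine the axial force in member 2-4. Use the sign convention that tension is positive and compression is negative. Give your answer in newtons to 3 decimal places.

N=6 nodes, M=9 members, R=3 reactions → 2N=12, M+R=12
member 0 (0-1): L=2.4385, (cx,cy)=(0.2563,0.9666)
member 1 (0-2): L=1.3750, (cx,cy)=(1.0000,0.0000)
member 2 (1-2): L=2.4734, (cx,cy)=(0.3032,-0.9529)
member 3 (1-3): L=1.2803, (cx,cy)=(0.9787,-0.2054)
member 4 (2-3): L=2.1536, (cx,cy)=(0.2336,0.9723)
member 5 (2-4): L=1.2300, (cx,cy)=(1.0000,0.0000)
member 6 (3-4): L=2.2166, (cx,cy)=(0.3280,-0.9447)
member 7 (3-5): L=1.3299, (cx,cy)=(0.9940,0.1090)
member 8 (4-5): L=2.3167, (cx,cy)=(0.2568,0.9665)
solve A·x = −loads:
  F[0-1] = -132.8733 N (compression)
  F[0-2] = -347.8833 N (compression)
  F[1-2] = +152.4646 N (tension)
  F[1-3] = -82.0366 N (compression)
  F[2-3] = +130.3281 N (tension)
  F[2-4] = +49.8468 N (tension)
  F[3-4] = -151.9822 N (compression)
  F[3-5] = -0.0000 N (compression)
  F[4-5] = +0.0000 N (tension)
  Rx@0 = +381.9400 N
  Ry@0 = +128.4347 N
  Ry@4 = +143.5753 N

49.847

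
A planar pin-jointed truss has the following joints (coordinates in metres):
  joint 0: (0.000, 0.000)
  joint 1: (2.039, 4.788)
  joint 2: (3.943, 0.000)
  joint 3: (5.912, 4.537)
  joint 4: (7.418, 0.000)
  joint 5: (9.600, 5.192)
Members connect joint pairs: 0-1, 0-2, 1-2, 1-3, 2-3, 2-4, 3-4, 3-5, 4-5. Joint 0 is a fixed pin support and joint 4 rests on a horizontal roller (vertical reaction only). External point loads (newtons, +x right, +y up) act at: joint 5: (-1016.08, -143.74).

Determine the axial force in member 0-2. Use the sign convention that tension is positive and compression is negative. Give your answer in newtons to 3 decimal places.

-731.228

N=6 nodes, M=9 members, R=3 reactions → 2N=12, M+R=12
member 0 (0-1): L=5.2041, (cx,cy)=(0.3918,0.9200)
member 1 (0-2): L=3.9430, (cx,cy)=(1.0000,0.0000)
member 2 (1-2): L=5.1527, (cx,cy)=(0.3695,-0.9292)
member 3 (1-3): L=3.8811, (cx,cy)=(0.9979,-0.0647)
member 4 (2-3): L=4.9458, (cx,cy)=(0.3981,0.9173)
member 5 (2-4): L=3.4750, (cx,cy)=(1.0000,0.0000)
member 6 (3-4): L=4.7804, (cx,cy)=(0.3150,-0.9491)
member 7 (3-5): L=3.7457, (cx,cy)=(0.9846,0.1749)
member 8 (4-5): L=5.6319, (cx,cy)=(0.3874,0.9219)
solve A·x = −loads:
  F[0-1] = -727.0202 N (compression)
  F[0-2] = -731.2278 N (compression)
  F[1-2] = +759.2742 N (tension)
  F[1-3] = -566.6024 N (compression)
  F[2-3] = -769.1136 N (compression)
  F[2-4] = -144.4701 N (compression)
  F[3-4] = +511.5187 N (tension)
  F[3-5] = -1048.9178 N (compression)
  F[4-5] = +43.0424 N (tension)
  Rx@0 = +1016.0800 N
  Ry@0 = +668.8928 N
  Ry@4 = -525.1528 N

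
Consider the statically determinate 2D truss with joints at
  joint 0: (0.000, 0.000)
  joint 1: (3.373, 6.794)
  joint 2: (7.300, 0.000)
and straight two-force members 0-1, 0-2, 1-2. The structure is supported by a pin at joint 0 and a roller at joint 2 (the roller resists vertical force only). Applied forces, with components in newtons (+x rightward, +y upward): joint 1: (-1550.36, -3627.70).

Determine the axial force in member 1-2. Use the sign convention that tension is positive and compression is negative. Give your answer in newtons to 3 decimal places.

-269.468

N=3 nodes, M=3 members, R=3 reactions → 2N=6, M+R=6
member 0 (0-1): L=7.5852, (cx,cy)=(0.4447,0.8957)
member 1 (0-2): L=7.3000, (cx,cy)=(1.0000,0.0000)
member 2 (1-2): L=7.8473, (cx,cy)=(0.5004,-0.8658)
solve A·x = −loads:
  F[0-1] = -3789.7079 N (compression)
  F[0-2] = +134.8494 N (tension)
  F[1-2] = -269.4680 N (compression)
  Rx@0 = +1550.3600 N
  Ry@0 = +3394.4005 N
  Ry@2 = +233.2995 N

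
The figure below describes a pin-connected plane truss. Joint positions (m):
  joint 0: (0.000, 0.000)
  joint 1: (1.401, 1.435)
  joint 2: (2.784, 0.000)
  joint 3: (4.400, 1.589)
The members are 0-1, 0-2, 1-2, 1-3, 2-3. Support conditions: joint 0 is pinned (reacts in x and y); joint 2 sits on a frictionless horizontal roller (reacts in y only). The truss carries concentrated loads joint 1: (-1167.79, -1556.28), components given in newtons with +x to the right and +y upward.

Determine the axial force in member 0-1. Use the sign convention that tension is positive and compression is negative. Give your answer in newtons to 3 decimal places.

N=4 nodes, M=5 members, R=3 reactions → 2N=8, M+R=8
member 0 (0-1): L=2.0055, (cx,cy)=(0.6986,0.7155)
member 1 (0-2): L=2.7840, (cx,cy)=(1.0000,0.0000)
member 2 (1-2): L=1.9930, (cx,cy)=(0.6939,-0.7200)
member 3 (1-3): L=3.0030, (cx,cy)=(0.9987,0.0513)
member 4 (2-3): L=2.2664, (cx,cy)=(0.7130,0.7011)
solve A·x = −loads:
  F[0-1] = -1921.7025 N (compression)
  F[0-2] = +174.6715 N (tension)
  F[1-2] = -251.7097 N (compression)
  F[1-3] = +0.0000 N (tension)
  F[2-3] = -0.0000 N (compression)
  Rx@0 = +1167.7900 N
  Ry@0 = +1375.0409 N
  Ry@2 = +181.2391 N

-1921.702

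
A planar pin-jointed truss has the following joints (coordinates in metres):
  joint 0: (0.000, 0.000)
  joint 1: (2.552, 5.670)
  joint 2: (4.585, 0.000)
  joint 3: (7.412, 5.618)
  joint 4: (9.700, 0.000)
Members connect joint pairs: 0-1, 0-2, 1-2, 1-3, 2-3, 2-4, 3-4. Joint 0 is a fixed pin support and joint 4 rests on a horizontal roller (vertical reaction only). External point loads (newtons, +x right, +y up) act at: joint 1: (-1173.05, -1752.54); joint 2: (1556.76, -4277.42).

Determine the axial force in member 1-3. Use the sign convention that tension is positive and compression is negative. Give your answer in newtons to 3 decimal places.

-1627.660

N=5 nodes, M=7 members, R=3 reactions → 2N=10, M+R=10
member 0 (0-1): L=6.2178, (cx,cy)=(0.4104,0.9119)
member 1 (0-2): L=4.5850, (cx,cy)=(1.0000,0.0000)
member 2 (1-2): L=6.0235, (cx,cy)=(0.3375,-0.9413)
member 3 (1-3): L=4.8603, (cx,cy)=(0.9999,-0.0107)
member 4 (2-3): L=6.2892, (cx,cy)=(0.4495,0.8933)
member 5 (2-4): L=5.1150, (cx,cy)=(1.0000,0.0000)
member 6 (3-4): L=6.0660, (cx,cy)=(0.3772,-0.9261)
solve A·x = −loads:
  F[0-1] = -4641.6895 N (compression)
  F[0-2] = +2288.8058 N (tension)
  F[1-2] = +2653.2845 N (tension)
  F[1-3] = -1627.6597 N (compression)
  F[2-3] = +1992.4660 N (tension)
  F[2-4] = +731.9495 N (tension)
  F[3-4] = -1940.5755 N (compression)
  Rx@0 = -383.7100 N
  Ry@0 = +4232.7168 N
  Ry@4 = +1797.2432 N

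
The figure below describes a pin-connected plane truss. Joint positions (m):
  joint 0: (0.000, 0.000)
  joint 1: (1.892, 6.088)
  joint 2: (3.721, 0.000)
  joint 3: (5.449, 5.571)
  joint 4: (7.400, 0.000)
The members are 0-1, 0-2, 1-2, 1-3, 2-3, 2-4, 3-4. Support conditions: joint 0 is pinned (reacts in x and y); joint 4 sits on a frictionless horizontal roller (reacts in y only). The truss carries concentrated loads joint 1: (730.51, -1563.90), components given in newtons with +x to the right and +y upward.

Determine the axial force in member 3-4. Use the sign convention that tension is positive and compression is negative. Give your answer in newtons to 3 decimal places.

-1060.443

N=5 nodes, M=7 members, R=3 reactions → 2N=10, M+R=10
member 0 (0-1): L=6.3752, (cx,cy)=(0.2968,0.9549)
member 1 (0-2): L=3.7210, (cx,cy)=(1.0000,0.0000)
member 2 (1-2): L=6.3568, (cx,cy)=(0.2877,-0.9577)
member 3 (1-3): L=3.5944, (cx,cy)=(0.9896,-0.1438)
member 4 (2-3): L=5.8328, (cx,cy)=(0.2963,0.9551)
member 5 (2-4): L=3.6790, (cx,cy)=(1.0000,0.0000)
member 6 (3-4): L=5.9027, (cx,cy)=(0.3305,-0.9438)
solve A·x = −loads:
  F[0-1] = -589.6200 N (compression)
  F[0-2] = +905.4940 N (tension)
  F[1-2] = -949.0540 N (compression)
  F[1-3] = -639.0746 N (compression)
  F[2-3] = +951.6418 N (tension)
  F[2-4] = +350.5019 N (tension)
  F[3-4] = -1060.4432 N (compression)
  Rx@0 = -730.5100 N
  Ry@0 = +563.0563 N
  Ry@4 = +1000.8437 N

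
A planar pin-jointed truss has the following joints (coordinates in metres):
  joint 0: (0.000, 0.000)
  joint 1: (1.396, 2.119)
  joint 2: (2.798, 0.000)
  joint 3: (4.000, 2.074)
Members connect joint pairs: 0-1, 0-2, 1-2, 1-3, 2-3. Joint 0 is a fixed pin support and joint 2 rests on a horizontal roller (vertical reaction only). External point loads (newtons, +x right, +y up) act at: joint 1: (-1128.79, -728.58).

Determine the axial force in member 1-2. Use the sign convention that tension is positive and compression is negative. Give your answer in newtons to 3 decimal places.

N=4 nodes, M=5 members, R=3 reactions → 2N=8, M+R=8
member 0 (0-1): L=2.5375, (cx,cy)=(0.5501,0.8351)
member 1 (0-2): L=2.7980, (cx,cy)=(1.0000,0.0000)
member 2 (1-2): L=2.5408, (cx,cy)=(0.5518,-0.8340)
member 3 (1-3): L=2.6044, (cx,cy)=(0.9999,-0.0173)
member 4 (2-3): L=2.3971, (cx,cy)=(0.5014,0.8652)
solve A·x = −loads:
  F[0-1] = -1460.8775 N (compression)
  F[0-2] = -325.0959 N (compression)
  F[1-2] = +589.1655 N (tension)
  F[1-3] = +0.0000 N (tension)
  F[2-3] = -0.0000 N (compression)
  Rx@0 = +1128.7900 N
  Ry@0 = +1219.9339 N
  Ry@2 = -491.3539 N

589.166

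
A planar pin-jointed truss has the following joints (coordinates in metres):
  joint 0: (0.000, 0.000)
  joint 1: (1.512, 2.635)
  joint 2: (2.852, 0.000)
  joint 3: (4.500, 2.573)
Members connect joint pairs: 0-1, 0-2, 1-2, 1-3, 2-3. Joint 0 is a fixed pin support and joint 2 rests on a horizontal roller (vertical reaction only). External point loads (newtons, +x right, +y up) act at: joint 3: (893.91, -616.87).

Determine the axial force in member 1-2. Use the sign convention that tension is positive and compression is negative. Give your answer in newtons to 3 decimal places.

-1334.262

N=4 nodes, M=5 members, R=3 reactions → 2N=8, M+R=8
member 0 (0-1): L=3.0380, (cx,cy)=(0.4977,0.8674)
member 1 (0-2): L=2.8520, (cx,cy)=(1.0000,0.0000)
member 2 (1-2): L=2.9562, (cx,cy)=(0.4533,-0.8914)
member 3 (1-3): L=2.9886, (cx,cy)=(0.9998,-0.0207)
member 4 (2-3): L=3.0555, (cx,cy)=(0.5394,0.8421)
solve A·x = −loads:
  F[0-1] = +1340.7666 N (tension)
  F[0-2] = +226.6133 N (tension)
  F[1-2] = -1334.2619 N (compression)
  F[1-3] = +1272.3811 N (tension)
  F[2-3] = -701.2082 N (compression)
  Rx@0 = -893.9100 N
  Ry@0 = -1162.9145 N
  Ry@2 = +1779.7845 N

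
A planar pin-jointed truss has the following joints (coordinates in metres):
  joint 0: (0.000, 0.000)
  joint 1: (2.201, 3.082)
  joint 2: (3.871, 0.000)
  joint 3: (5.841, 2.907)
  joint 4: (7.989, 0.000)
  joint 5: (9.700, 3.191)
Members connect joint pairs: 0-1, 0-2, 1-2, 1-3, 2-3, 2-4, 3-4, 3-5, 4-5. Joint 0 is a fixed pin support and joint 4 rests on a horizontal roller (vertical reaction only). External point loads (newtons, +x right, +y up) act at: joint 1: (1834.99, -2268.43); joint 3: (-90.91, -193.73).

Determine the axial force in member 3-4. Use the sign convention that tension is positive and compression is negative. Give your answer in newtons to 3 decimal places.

-1792.234

N=6 nodes, M=9 members, R=3 reactions → 2N=12, M+R=12
member 0 (0-1): L=3.7872, (cx,cy)=(0.5812,0.8138)
member 1 (0-2): L=3.8710, (cx,cy)=(1.0000,0.0000)
member 2 (1-2): L=3.5054, (cx,cy)=(0.4764,-0.8792)
member 3 (1-3): L=3.6442, (cx,cy)=(0.9988,-0.0480)
member 4 (2-3): L=3.5116, (cx,cy)=(0.5610,0.8278)
member 5 (2-4): L=4.1180, (cx,cy)=(1.0000,0.0000)
member 6 (3-4): L=3.6145, (cx,cy)=(0.5943,-0.8043)
member 7 (3-5): L=3.8694, (cx,cy)=(0.9973,0.0734)
member 8 (4-5): L=3.6208, (cx,cy)=(0.4726,0.8813)
solve A·x = −loads:
  F[0-1] = -1254.3008 N (compression)
  F[0-2] = +2473.0335 N (tension)
  F[1-2] = -1313.0987 N (compression)
  F[1-3] = -1940.6067 N (compression)
  F[2-3] = +1394.6326 N (tension)
  F[2-4] = +1065.0787 N (tension)
  F[3-4] = -1792.2340 N (compression)
  F[3-5] = -0.0000 N (tension)
  F[4-5] = +0.0000 N (tension)
  Rx@0 = -1744.0800 N
  Ry@0 = +1020.7336 N
  Ry@4 = +1441.4264 N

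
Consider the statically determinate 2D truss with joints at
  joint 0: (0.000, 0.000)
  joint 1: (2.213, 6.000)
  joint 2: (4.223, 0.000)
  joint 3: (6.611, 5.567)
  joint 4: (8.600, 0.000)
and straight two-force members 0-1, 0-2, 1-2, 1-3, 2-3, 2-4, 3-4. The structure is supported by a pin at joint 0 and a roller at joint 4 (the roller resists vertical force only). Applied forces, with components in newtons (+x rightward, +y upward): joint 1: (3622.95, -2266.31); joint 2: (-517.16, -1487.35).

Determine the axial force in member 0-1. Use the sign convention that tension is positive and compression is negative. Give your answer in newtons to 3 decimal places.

N=5 nodes, M=7 members, R=3 reactions → 2N=10, M+R=10
member 0 (0-1): L=6.3951, (cx,cy)=(0.3460,0.9382)
member 1 (0-2): L=4.2230, (cx,cy)=(1.0000,0.0000)
member 2 (1-2): L=6.3277, (cx,cy)=(0.3176,-0.9482)
member 3 (1-3): L=4.4193, (cx,cy)=(0.9952,-0.0980)
member 4 (2-3): L=6.0576, (cx,cy)=(0.3942,0.9190)
member 5 (2-4): L=4.3770, (cx,cy)=(1.0000,0.0000)
member 6 (3-4): L=5.9117, (cx,cy)=(0.3365,-0.9417)
solve A·x = −loads:
  F[0-1] = +93.2802 N (tension)
  F[0-2] = +3073.5108 N (tension)
  F[1-2] = -2181.5214 N (compression)
  F[1-3] = -2911.7212 N (compression)
  F[2-3] = +3869.2284 N (tension)
  F[2-4] = +1372.3911 N (tension)
  F[3-4] = -4078.9826 N (compression)
  Rx@0 = -3105.7900 N
  Ry@0 = -87.5171 N
  Ry@4 = +3841.1771 N

93.280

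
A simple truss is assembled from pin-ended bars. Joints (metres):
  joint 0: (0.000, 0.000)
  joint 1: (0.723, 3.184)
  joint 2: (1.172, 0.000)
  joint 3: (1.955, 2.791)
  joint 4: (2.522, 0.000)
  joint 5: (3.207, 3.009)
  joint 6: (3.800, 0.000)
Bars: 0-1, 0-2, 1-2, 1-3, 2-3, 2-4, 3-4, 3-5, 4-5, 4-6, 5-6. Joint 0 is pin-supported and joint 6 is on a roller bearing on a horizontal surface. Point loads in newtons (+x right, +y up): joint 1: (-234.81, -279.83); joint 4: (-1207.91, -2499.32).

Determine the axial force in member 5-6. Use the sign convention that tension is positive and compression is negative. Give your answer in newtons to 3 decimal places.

N=7 nodes, M=11 members, R=3 reactions → 2N=14, M+R=14
member 0 (0-1): L=3.2651, (cx,cy)=(0.2214,0.9752)
member 1 (0-2): L=1.1720, (cx,cy)=(1.0000,0.0000)
member 2 (1-2): L=3.2155, (cx,cy)=(0.1396,-0.9902)
member 3 (1-3): L=1.2932, (cx,cy)=(0.9527,-0.3039)
member 4 (2-3): L=2.8988, (cx,cy)=(0.2701,0.9628)
member 5 (2-4): L=1.3500, (cx,cy)=(1.0000,0.0000)
member 6 (3-4): L=2.8480, (cx,cy)=(0.1991,-0.9800)
member 7 (3-5): L=1.2708, (cx,cy)=(0.9852,0.1715)
member 8 (4-5): L=3.0860, (cx,cy)=(0.2220,0.9751)
member 9 (4-6): L=1.2780, (cx,cy)=(1.0000,0.0000)
member 10 (5-6): L=3.0669, (cx,cy)=(0.1934,-0.9811)
solve A·x = −loads:
  F[0-1] = -1296.0705 N (compression)
  F[0-2] = -1155.7236 N (compression)
  F[1-2] = +1058.2162 N (tension)
  F[1-3] = -209.8783 N (compression)
  F[2-3] = -1088.3034 N (compression)
  F[2-4] = -713.9902 N (compression)
  F[3-4] = +885.0993 N (tension)
  F[3-5] = -680.2137 N (compression)
  F[4-5] = +1673.6919 N (tension)
  F[4-6] = +298.6194 N (tension)
  F[5-6] = -1544.3995 N (compression)
  Rx@0 = +1442.7200 N
  Ry@0 = +1263.8955 N
  Ry@6 = +1515.2545 N

-1544.399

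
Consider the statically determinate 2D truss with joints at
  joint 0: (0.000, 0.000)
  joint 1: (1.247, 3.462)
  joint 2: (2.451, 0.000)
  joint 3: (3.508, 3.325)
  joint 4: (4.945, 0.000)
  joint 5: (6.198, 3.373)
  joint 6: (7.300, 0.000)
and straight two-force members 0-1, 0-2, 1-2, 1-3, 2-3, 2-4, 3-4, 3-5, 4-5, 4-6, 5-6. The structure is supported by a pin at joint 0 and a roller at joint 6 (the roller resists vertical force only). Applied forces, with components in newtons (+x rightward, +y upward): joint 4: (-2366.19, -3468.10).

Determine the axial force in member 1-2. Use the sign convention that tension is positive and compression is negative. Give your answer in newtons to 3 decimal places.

N=7 nodes, M=11 members, R=3 reactions → 2N=14, M+R=14
member 0 (0-1): L=3.6797, (cx,cy)=(0.3389,0.9408)
member 1 (0-2): L=2.4510, (cx,cy)=(1.0000,0.0000)
member 2 (1-2): L=3.6654, (cx,cy)=(0.3285,-0.9445)
member 3 (1-3): L=2.2651, (cx,cy)=(0.9982,-0.0605)
member 4 (2-3): L=3.4890, (cx,cy)=(0.3030,0.9530)
member 5 (2-4): L=2.4940, (cx,cy)=(1.0000,0.0000)
member 6 (3-4): L=3.6222, (cx,cy)=(0.3967,-0.9179)
member 7 (3-5): L=2.6904, (cx,cy)=(0.9998,0.0178)
member 8 (4-5): L=3.5982, (cx,cy)=(0.3482,0.9374)
member 9 (4-6): L=2.3550, (cx,cy)=(1.0000,0.0000)
member 10 (5-6): L=3.5485, (cx,cy)=(0.3106,-0.9506)
solve A·x = −loads:
  F[0-1] = -1189.1844 N (compression)
  F[0-2] = -1963.1956 N (compression)
  F[1-2] = +1236.4558 N (tension)
  F[1-3] = -810.6273 N (compression)
  F[2-3] = -1225.4363 N (compression)
  F[2-4] = -1185.7944 N (compression)
  F[3-4] = +1186.7370 N (tension)
  F[3-5] = -1651.4564 N (compression)
  F[4-5] = +2537.5725 N (tension)
  F[4-6] = +767.5387 N (tension)
  F[5-6] = -2471.4852 N (compression)
  Rx@0 = +2366.1900 N
  Ry@0 = +1118.8186 N
  Ry@6 = +2349.2814 N

1236.456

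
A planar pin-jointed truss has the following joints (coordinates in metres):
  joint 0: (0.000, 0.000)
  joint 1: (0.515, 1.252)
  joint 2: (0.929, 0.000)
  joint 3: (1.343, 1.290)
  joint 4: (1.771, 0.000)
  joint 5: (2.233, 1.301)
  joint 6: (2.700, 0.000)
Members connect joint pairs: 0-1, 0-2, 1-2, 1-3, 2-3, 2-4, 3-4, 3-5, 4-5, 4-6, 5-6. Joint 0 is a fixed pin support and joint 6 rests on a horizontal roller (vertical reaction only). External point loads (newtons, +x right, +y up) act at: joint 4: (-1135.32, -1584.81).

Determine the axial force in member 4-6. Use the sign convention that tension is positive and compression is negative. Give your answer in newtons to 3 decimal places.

373.140

N=7 nodes, M=11 members, R=3 reactions → 2N=14, M+R=14
member 0 (0-1): L=1.3538, (cx,cy)=(0.3804,0.9248)
member 1 (0-2): L=0.9290, (cx,cy)=(1.0000,0.0000)
member 2 (1-2): L=1.3187, (cx,cy)=(0.3140,-0.9494)
member 3 (1-3): L=0.8289, (cx,cy)=(0.9989,0.0458)
member 4 (2-3): L=1.3548, (cx,cy)=(0.3056,0.9522)
member 5 (2-4): L=0.8420, (cx,cy)=(1.0000,0.0000)
member 6 (3-4): L=1.3591, (cx,cy)=(0.3149,-0.9491)
member 7 (3-5): L=0.8901, (cx,cy)=(0.9999,0.0124)
member 8 (4-5): L=1.3806, (cx,cy)=(0.3346,0.9423)
member 9 (4-6): L=0.9290, (cx,cy)=(1.0000,0.0000)
member 10 (5-6): L=1.3823, (cx,cy)=(0.3378,-0.9412)
solve A·x = −loads:
  F[0-1] = -589.6224 N (compression)
  F[0-2] = -911.0186 N (compression)
  F[1-2] = +555.0651 N (tension)
  F[1-3] = -398.9847 N (compression)
  F[2-3] = -553.4749 N (compression)
  F[2-4] = -567.6245 N (compression)
  F[3-4] = +564.8128 N (tension)
  F[3-5] = -745.6137 N (compression)
  F[4-5] = +1112.8948 N (tension)
  F[4-6] = +373.1398 N (tension)
  F[5-6] = -1104.4596 N (compression)
  Rx@0 = +1135.3200 N
  Ry@0 = +545.2920 N
  Ry@6 = +1039.5180 N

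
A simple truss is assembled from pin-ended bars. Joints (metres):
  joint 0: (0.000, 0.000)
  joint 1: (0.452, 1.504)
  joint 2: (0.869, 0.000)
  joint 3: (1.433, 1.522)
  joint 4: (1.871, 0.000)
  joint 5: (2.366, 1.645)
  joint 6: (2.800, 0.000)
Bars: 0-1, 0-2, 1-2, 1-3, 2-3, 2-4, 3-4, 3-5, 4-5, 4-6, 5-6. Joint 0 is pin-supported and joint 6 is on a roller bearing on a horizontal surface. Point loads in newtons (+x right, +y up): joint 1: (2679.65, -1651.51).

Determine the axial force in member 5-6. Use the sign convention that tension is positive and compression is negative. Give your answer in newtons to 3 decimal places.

-1764.330

N=7 nodes, M=11 members, R=3 reactions → 2N=14, M+R=14
member 0 (0-1): L=1.5705, (cx,cy)=(0.2878,0.9577)
member 1 (0-2): L=0.8690, (cx,cy)=(1.0000,0.0000)
member 2 (1-2): L=1.5607, (cx,cy)=(0.2672,-0.9636)
member 3 (1-3): L=0.9812, (cx,cy)=(0.9998,0.0183)
member 4 (2-3): L=1.6231, (cx,cy)=(0.3475,0.9377)
member 5 (2-4): L=1.0020, (cx,cy)=(1.0000,0.0000)
member 6 (3-4): L=1.5838, (cx,cy)=(0.2766,-0.9610)
member 7 (3-5): L=0.9411, (cx,cy)=(0.9914,0.1307)
member 8 (4-5): L=1.7179, (cx,cy)=(0.2881,0.9576)
member 9 (4-6): L=0.9290, (cx,cy)=(1.0000,0.0000)
member 10 (5-6): L=1.7013, (cx,cy)=(0.2551,-0.9669)
solve A·x = −loads:
  F[0-1] = +56.8514 N (tension)
  F[0-2] = +2663.2873 N (tension)
  F[1-2] = -1811.8071 N (compression)
  F[1-3] = -2179.5733 N (compression)
  F[2-3] = +1861.9613 N (tension)
  F[2-4] = +1532.2218 N (tension)
  F[3-4] = -1912.8170 N (compression)
  F[3-5] = -1011.9025 N (compression)
  F[4-5] = +1919.6334 N (tension)
  F[4-6] = +450.0819 N (tension)
  F[5-6] = -1764.3296 N (compression)
  Rx@0 = -2679.6500 N
  Ry@0 = -54.4458 N
  Ry@6 = +1705.9558 N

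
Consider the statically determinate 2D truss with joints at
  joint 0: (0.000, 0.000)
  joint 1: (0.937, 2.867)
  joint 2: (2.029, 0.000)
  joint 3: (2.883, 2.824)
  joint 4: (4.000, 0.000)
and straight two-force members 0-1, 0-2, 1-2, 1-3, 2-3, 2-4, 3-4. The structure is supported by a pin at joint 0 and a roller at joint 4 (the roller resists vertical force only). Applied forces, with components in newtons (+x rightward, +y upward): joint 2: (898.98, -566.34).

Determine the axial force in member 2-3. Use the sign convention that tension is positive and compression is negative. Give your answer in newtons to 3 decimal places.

N=5 nodes, M=7 members, R=3 reactions → 2N=10, M+R=10
member 0 (0-1): L=3.0162, (cx,cy)=(0.3107,0.9505)
member 1 (0-2): L=2.0290, (cx,cy)=(1.0000,0.0000)
member 2 (1-2): L=3.0679, (cx,cy)=(0.3559,-0.9345)
member 3 (1-3): L=1.9465, (cx,cy)=(0.9998,-0.0221)
member 4 (2-3): L=2.9503, (cx,cy)=(0.2895,0.9572)
member 5 (2-4): L=1.9710, (cx,cy)=(1.0000,0.0000)
member 6 (3-4): L=3.0369, (cx,cy)=(0.3678,-0.9299)
solve A·x = −loads:
  F[0-1] = -293.5898 N (compression)
  F[0-2] = +990.1844 N (tension)
  F[1-2] = +303.3307 N (tension)
  F[1-3] = -199.2209 N (compression)
  F[2-3] = +295.5265 N (tension)
  F[2-4] = +113.6286 N (tension)
  F[3-4] = -308.9319 N (compression)
  Rx@0 = -898.9800 N
  Ry@0 = +279.0640 N
  Ry@4 = +287.2760 N

295.527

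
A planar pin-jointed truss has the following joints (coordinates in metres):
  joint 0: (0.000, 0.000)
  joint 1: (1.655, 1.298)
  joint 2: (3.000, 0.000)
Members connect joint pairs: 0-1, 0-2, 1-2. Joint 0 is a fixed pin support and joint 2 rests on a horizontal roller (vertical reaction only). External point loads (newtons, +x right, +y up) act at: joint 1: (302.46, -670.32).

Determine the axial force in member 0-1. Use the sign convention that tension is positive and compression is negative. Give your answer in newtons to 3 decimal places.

-274.922

N=3 nodes, M=3 members, R=3 reactions → 2N=6, M+R=6
member 0 (0-1): L=2.1033, (cx,cy)=(0.7869,0.6171)
member 1 (0-2): L=3.0000, (cx,cy)=(1.0000,0.0000)
member 2 (1-2): L=1.8692, (cx,cy)=(0.7196,-0.6944)
solve A·x = −loads:
  F[0-1] = -274.9224 N (compression)
  F[0-2] = +518.7861 N (tension)
  F[1-2] = -720.9695 N (compression)
  Rx@0 = -302.4600 N
  Ry@0 = +169.6624 N
  Ry@2 = +500.6576 N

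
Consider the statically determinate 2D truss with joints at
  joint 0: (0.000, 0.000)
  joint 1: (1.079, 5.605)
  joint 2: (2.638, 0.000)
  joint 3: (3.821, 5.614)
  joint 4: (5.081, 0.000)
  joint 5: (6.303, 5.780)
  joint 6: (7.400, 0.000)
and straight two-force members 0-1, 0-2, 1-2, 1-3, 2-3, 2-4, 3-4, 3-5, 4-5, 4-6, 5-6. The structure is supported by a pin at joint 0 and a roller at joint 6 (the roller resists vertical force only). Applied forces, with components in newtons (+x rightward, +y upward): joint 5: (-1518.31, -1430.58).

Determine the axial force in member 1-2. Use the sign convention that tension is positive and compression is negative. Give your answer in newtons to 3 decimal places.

N=7 nodes, M=11 members, R=3 reactions → 2N=14, M+R=14
member 0 (0-1): L=5.7079, (cx,cy)=(0.1890,0.9820)
member 1 (0-2): L=2.6380, (cx,cy)=(1.0000,0.0000)
member 2 (1-2): L=5.8178, (cx,cy)=(0.2680,-0.9634)
member 3 (1-3): L=2.7420, (cx,cy)=(1.0000,0.0033)
member 4 (2-3): L=5.7373, (cx,cy)=(0.2062,0.9785)
member 5 (2-4): L=2.4430, (cx,cy)=(1.0000,0.0000)
member 6 (3-4): L=5.7537, (cx,cy)=(0.2190,-0.9757)
member 7 (3-5): L=2.4875, (cx,cy)=(0.9978,0.0667)
member 8 (4-5): L=5.9078, (cx,cy)=(0.2068,0.9784)
member 9 (4-6): L=2.3190, (cx,cy)=(1.0000,0.0000)
member 10 (5-6): L=5.8832, (cx,cy)=(0.1865,-0.9825)
solve A·x = −loads:
  F[0-1] = -1423.6655 N (compression)
  F[0-2] = -1249.1862 N (compression)
  F[1-2] = +1448.8277 N (tension)
  F[1-3] = -657.3724 N (compression)
  F[2-3] = -1426.4934 N (compression)
  F[2-4] = -566.8054 N (compression)
  F[3-4] = +1347.3292 N (tension)
  F[3-5] = -1249.3425 N (compression)
  F[4-5] = -1343.6846 N (compression)
  F[4-6] = +6.1840 N (tension)
  F[5-6] = -33.1646 N (compression)
  Rx@0 = +1518.3100 N
  Ry@0 = +1397.9970 N
  Ry@6 = +32.5830 N

1448.828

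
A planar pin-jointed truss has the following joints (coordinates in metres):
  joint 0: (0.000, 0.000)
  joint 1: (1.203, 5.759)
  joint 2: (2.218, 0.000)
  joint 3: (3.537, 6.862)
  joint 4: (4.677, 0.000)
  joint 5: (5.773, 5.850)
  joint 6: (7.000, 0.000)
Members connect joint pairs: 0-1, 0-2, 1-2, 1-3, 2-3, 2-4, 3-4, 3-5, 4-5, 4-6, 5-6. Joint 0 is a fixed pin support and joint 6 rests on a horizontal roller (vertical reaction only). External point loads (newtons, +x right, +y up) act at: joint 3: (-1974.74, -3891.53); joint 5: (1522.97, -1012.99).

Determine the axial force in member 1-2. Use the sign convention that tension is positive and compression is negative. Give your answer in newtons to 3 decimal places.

N=7 nodes, M=11 members, R=3 reactions → 2N=14, M+R=14
member 0 (0-1): L=5.8833, (cx,cy)=(0.2045,0.9789)
member 1 (0-2): L=2.2180, (cx,cy)=(1.0000,0.0000)
member 2 (1-2): L=5.8478, (cx,cy)=(0.1736,-0.9848)
member 3 (1-3): L=2.5815, (cx,cy)=(0.9041,0.4273)
member 4 (2-3): L=6.9876, (cx,cy)=(0.1888,0.9820)
member 5 (2-4): L=2.4590, (cx,cy)=(1.0000,0.0000)
member 6 (3-4): L=6.9561, (cx,cy)=(0.1639,-0.9865)
member 7 (3-5): L=2.4544, (cx,cy)=(0.9110,-0.4123)
member 8 (4-5): L=5.9518, (cx,cy)=(0.1841,0.9829)
member 9 (4-6): L=2.3230, (cx,cy)=(1.0000,0.0000)
member 10 (5-6): L=5.9773, (cx,cy)=(0.2053,-0.9787)
solve A·x = −loads:
  F[0-1] = -2825.4986 N (compression)
  F[0-2] = +125.9791 N (tension)
  F[1-2] = +2336.5738 N (tension)
  F[1-3] = -1087.5830 N (compression)
  F[2-3] = -2343.2327 N (compression)
  F[2-4] = +973.8543 N (tension)
  F[3-4] = -1506.3559 N (compression)
  F[3-5] = +873.7167 N (tension)
  F[4-5] = +1511.8432 N (tension)
  F[4-6] = +448.5829 N (tension)
  F[5-6] = -2185.2576 N (compression)
  Rx@0 = +451.7700 N
  Ry@0 = +2765.7998 N
  Ry@6 = +2138.7202 N

2336.574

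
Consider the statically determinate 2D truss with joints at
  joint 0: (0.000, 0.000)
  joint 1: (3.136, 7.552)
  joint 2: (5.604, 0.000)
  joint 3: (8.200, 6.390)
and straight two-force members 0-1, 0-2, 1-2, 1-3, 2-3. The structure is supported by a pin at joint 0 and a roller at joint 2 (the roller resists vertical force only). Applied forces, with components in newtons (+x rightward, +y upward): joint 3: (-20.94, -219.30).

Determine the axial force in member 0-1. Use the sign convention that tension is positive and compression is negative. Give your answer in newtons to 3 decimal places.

N=4 nodes, M=5 members, R=3 reactions → 2N=8, M+R=8
member 0 (0-1): L=8.1772, (cx,cy)=(0.3835,0.9235)
member 1 (0-2): L=5.6040, (cx,cy)=(1.0000,0.0000)
member 2 (1-2): L=7.9450, (cx,cy)=(0.3106,-0.9505)
member 3 (1-3): L=5.1956, (cx,cy)=(0.9747,-0.2237)
member 4 (2-3): L=6.8972, (cx,cy)=(0.3764,0.9265)
solve A·x = −loads:
  F[0-1] = +84.1455 N (tension)
  F[0-2] = -53.2101 N (compression)
  F[1-2] = -96.8057 N (compression)
  F[1-3] = +63.9614 N (tension)
  F[2-3] = -221.2662 N (compression)
  Rx@0 = +20.9400 N
  Ry@0 = -77.7117 N
  Ry@2 = +297.0117 N

84.145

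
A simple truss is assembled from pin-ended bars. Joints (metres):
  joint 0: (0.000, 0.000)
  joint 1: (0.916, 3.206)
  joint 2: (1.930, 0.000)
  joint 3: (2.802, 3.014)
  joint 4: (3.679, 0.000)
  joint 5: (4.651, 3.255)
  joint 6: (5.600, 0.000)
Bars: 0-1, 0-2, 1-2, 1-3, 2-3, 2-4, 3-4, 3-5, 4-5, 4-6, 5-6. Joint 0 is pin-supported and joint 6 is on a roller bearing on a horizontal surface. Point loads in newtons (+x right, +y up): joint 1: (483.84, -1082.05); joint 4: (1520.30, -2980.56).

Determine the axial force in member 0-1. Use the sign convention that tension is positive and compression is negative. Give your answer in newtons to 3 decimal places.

-1716.543

N=7 nodes, M=11 members, R=3 reactions → 2N=14, M+R=14
member 0 (0-1): L=3.3343, (cx,cy)=(0.2747,0.9615)
member 1 (0-2): L=1.9300, (cx,cy)=(1.0000,0.0000)
member 2 (1-2): L=3.3625, (cx,cy)=(0.3016,-0.9534)
member 3 (1-3): L=1.8957, (cx,cy)=(0.9949,-0.1013)
member 4 (2-3): L=3.1376, (cx,cy)=(0.2779,0.9606)
member 5 (2-4): L=1.7490, (cx,cy)=(1.0000,0.0000)
member 6 (3-4): L=3.1390, (cx,cy)=(0.2794,-0.9602)
member 7 (3-5): L=1.8646, (cx,cy)=(0.9916,0.1292)
member 8 (4-5): L=3.3970, (cx,cy)=(0.2861,0.9582)
member 9 (4-6): L=1.9210, (cx,cy)=(1.0000,0.0000)
member 10 (5-6): L=3.3905, (cx,cy)=(0.2799,-0.9600)
solve A·x = −loads:
  F[0-1] = -1716.5435 N (compression)
  F[0-2] = +2475.7108 N (tension)
  F[1-2] = +721.4439 N (tension)
  F[1-3] = -1179.0307 N (compression)
  F[2-3] = -716.0689 N (compression)
  F[2-4] = +2892.2772 N (tension)
  F[3-4] = +390.9548 N (tension)
  F[3-5] = -1493.7343 N (compression)
  F[4-5] = +2718.8485 N (tension)
  F[4-6] = +703.2549 N (tension)
  F[5-6] = -2512.5392 N (compression)
  Rx@0 = -2004.1400 N
  Ry@0 = +1650.4977 N
  Ry@6 = +2412.1123 N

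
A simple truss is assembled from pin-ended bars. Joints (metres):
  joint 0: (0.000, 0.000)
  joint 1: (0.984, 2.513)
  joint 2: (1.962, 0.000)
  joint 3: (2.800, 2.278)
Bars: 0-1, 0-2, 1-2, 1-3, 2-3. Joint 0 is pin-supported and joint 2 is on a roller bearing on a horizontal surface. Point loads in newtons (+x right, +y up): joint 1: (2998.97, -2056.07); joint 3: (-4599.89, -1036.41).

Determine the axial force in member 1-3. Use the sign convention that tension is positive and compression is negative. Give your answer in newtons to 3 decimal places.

N=4 nodes, M=5 members, R=3 reactions → 2N=8, M+R=8
member 0 (0-1): L=2.6988, (cx,cy)=(0.3646,0.9312)
member 1 (0-2): L=1.9620, (cx,cy)=(1.0000,0.0000)
member 2 (1-2): L=2.6966, (cx,cy)=(0.3627,-0.9319)
member 3 (1-3): L=1.8311, (cx,cy)=(0.9917,-0.1283)
member 4 (2-3): L=2.4272, (cx,cy)=(0.3452,0.9385)
solve A·x = −loads:
  F[0-1] = -2235.6884 N (compression)
  F[0-2] = -785.7681 N (compression)
  F[1-2] = +586.7724 N (tension)
  F[1-3] = -4060.5088 N (compression)
  F[2-3] = -1659.5596 N (compression)
  Rx@0 = +1600.9200 N
  Ry@0 = +2081.7853 N
  Ry@2 = +1010.6947 N

-4060.509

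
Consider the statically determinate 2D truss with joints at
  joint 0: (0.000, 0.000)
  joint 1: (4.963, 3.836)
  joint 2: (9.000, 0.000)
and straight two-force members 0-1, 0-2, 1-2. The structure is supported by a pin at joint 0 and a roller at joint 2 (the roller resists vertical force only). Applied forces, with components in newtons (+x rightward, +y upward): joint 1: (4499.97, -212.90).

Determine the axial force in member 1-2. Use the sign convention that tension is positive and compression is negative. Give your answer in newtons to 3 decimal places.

-2954.852

N=3 nodes, M=3 members, R=3 reactions → 2N=6, M+R=6
member 0 (0-1): L=6.2727, (cx,cy)=(0.7912,0.6115)
member 1 (0-2): L=9.0000, (cx,cy)=(1.0000,0.0000)
member 2 (1-2): L=5.5689, (cx,cy)=(0.7249,-0.6888)
solve A·x = −loads:
  F[0-1] = +2980.1509 N (tension)
  F[0-2] = +2142.0408 N (tension)
  F[1-2] = -2954.8519 N (compression)
  Rx@0 = -4499.9700 N
  Ry@0 = -1822.4897 N
  Ry@2 = +2035.3897 N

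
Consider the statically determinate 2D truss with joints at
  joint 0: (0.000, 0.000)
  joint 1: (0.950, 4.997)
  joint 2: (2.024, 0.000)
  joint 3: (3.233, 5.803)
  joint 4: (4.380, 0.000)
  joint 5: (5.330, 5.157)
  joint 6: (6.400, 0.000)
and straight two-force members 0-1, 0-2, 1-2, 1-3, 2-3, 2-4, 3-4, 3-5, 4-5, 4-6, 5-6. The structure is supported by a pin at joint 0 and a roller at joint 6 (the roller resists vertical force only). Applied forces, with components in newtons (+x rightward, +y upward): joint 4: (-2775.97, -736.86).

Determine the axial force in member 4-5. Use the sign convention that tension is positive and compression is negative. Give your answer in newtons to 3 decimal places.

454.222

N=7 nodes, M=11 members, R=3 reactions → 2N=14, M+R=14
member 0 (0-1): L=5.0865, (cx,cy)=(0.1868,0.9824)
member 1 (0-2): L=2.0240, (cx,cy)=(1.0000,0.0000)
member 2 (1-2): L=5.1111, (cx,cy)=(0.2101,-0.9777)
member 3 (1-3): L=2.4211, (cx,cy)=(0.9430,0.3329)
member 4 (2-3): L=5.9276, (cx,cy)=(0.2040,0.9790)
member 5 (2-4): L=2.3560, (cx,cy)=(1.0000,0.0000)
member 6 (3-4): L=5.9153, (cx,cy)=(0.1939,-0.9810)
member 7 (3-5): L=2.1942, (cx,cy)=(0.9557,-0.2944)
member 8 (4-5): L=5.2438, (cx,cy)=(0.1812,0.9835)
member 9 (4-6): L=2.0200, (cx,cy)=(1.0000,0.0000)
member 10 (5-6): L=5.2668, (cx,cy)=(0.2032,-0.9791)
solve A·x = −loads:
  F[0-1] = -236.7371 N (compression)
  F[0-2] = -2731.7549 N (compression)
  F[1-2] = +206.2649 N (tension)
  F[1-3] = -92.8540 N (compression)
  F[2-3] = -205.9898 N (compression)
  F[2-4] = -2646.3985 N (compression)
  F[3-4] = +295.7682 N (tension)
  F[3-5] = -195.5909 N (compression)
  F[4-5] = +454.2217 N (tension)
  F[4-6] = +104.6323 N (tension)
  F[5-6] = -515.0290 N (compression)
  Rx@0 = +2775.9700 N
  Ry@0 = +232.5714 N
  Ry@6 = +504.2886 N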